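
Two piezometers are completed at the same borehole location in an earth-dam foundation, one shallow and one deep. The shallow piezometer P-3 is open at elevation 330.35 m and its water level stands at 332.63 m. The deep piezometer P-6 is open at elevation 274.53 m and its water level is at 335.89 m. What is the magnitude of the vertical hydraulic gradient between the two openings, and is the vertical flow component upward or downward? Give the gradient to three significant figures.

|i_v| ≈ 0.0584; vertical flow is upward

Total head at P-3: h = 332.63 m (water level in the standpipe).
Total head at P-6: h = 335.89 m.
Δh = h(P-3) − h(P-6) = 332.63 − 335.89 = -3.26 m.
Vertical separation Δz = 330.35 − 274.53 = 55.82 m.
|i_v| = |Δh| / Δz = 3.26 / 55.82 = 0.0584.
Head is higher in the deep piezometer, so vertical flow is upward (discharge condition).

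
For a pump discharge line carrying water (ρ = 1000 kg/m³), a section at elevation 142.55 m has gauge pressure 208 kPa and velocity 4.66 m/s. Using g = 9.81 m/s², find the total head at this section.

Pressure head ψ = P/(ρg) = 208×1000 / (1000 × 9.81) = 21.20 m.
Velocity head = v²/(2g) = 4.66² / (2 × 9.81) = 1.107 m.
h = z + ψ + v²/(2g) = 142.55 + 21.20 + 1.107 = 164.86 m.

h ≈ 164.86 m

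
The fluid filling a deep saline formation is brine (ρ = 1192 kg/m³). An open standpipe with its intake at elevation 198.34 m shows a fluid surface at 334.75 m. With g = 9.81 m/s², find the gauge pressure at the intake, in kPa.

P ≈ 1600 kPa

Pressure head ψ = h − z = 334.75 − 198.34 = 136.41 m.
P = ρgψ = 1192 × 9.81 × 136.41 = 1595113 Pa ≈ 1600 kPa.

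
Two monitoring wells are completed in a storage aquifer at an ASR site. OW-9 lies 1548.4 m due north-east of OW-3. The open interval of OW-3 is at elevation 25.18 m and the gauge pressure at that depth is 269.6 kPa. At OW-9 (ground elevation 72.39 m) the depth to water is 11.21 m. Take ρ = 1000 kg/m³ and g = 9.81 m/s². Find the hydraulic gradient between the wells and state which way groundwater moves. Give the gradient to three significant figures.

i ≈ 0.00550; groundwater flows toward the south-west

Pressure head at OW-3: ψ = P/(ρg) = 269.6×1000 / (1000 × 9.81) = 27.48 m.
Total head at OW-3: h = z + ψ = 25.18 + 27.48 = 52.66 m.
Total head at OW-9: h = 72.39 − 11.21 = 61.18 m.
Head difference: h(OW-3) − h(OW-9) = 52.66 − 61.18 = -8.52 m.
Hydraulic gradient: i = |Δh| / L = 8.52 / 1548.4 = 0.00550.
Flow is from higher to lower head: from OW-9 toward OW-3, i.e. toward the south-west.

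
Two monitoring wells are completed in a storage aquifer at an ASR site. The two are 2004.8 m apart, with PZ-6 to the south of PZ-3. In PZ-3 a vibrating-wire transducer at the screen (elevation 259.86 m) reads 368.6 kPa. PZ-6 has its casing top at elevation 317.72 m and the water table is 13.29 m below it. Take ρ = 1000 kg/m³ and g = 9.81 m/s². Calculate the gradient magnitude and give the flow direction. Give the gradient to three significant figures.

i ≈ 0.00349; groundwater flows toward the north

Pressure head at PZ-3: ψ = P/(ρg) = 368.6×1000 / (1000 × 9.81) = 37.57 m.
Total head at PZ-3: h = z + ψ = 259.86 + 37.57 = 297.43 m.
Total head at PZ-6: h = 317.72 − 13.29 = 304.43 m.
Head difference: h(PZ-3) − h(PZ-6) = 297.43 − 304.43 = -7.00 m.
Hydraulic gradient: i = |Δh| / L = 7.00 / 2004.8 = 0.00349.
Flow is from higher to lower head: from PZ-6 toward PZ-3, i.e. toward the north.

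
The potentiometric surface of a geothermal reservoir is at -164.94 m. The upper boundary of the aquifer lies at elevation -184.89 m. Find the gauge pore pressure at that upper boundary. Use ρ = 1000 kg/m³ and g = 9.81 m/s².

P ≈ 196 kPa

Pressure head at the aquifer top: ψ = h − z = -164.94 − (-184.89) = 19.95 m.
P = ρgψ = 1000 × 9.81 × 19.95 = 195709 Pa ≈ 196 kPa.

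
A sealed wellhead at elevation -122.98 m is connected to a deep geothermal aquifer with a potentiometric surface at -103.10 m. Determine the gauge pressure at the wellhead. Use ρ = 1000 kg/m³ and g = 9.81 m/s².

Head above the cap: Δh = -103.10 − (-122.98) = 19.88 m.
P = ρgΔh = 1000 × 9.81 × 19.88 = 195023 Pa ≈ 195 kPa.

P ≈ 195 kPa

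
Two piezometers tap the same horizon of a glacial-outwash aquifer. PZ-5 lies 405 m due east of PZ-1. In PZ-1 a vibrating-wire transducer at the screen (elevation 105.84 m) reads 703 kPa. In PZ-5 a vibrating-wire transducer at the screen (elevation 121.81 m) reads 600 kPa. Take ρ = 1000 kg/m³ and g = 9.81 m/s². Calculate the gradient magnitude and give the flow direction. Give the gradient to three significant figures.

Pressure head at PZ-1: ψ = P/(ρg) = 703×1000 / (1000 × 9.81) = 71.66 m.
Total head at PZ-1: h = z + ψ = 105.84 + 71.66 = 177.50 m.
Pressure head at PZ-5: ψ = P/(ρg) = 600×1000 / (1000 × 9.81) = 61.16 m.
Total head at PZ-5: h = z + ψ = 121.81 + 61.16 = 182.97 m.
Head difference: h(PZ-1) − h(PZ-5) = 177.50 − 182.97 = -5.47 m.
Hydraulic gradient: i = |Δh| / L = 5.47 / 405 = 0.0135.
Flow is from higher to lower head: from PZ-5 toward PZ-1, i.e. toward the west.

i ≈ 0.0135; groundwater flows toward the west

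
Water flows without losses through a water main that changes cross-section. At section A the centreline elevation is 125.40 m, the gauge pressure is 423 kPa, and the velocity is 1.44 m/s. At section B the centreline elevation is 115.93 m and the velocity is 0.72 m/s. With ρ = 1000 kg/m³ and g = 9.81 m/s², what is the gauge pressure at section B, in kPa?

P₂ ≈ 517 kPa

Pressure head at A: ψ₁ = P₁/(ρg) = 423×1000 / (1000 × 9.81) = 43.12 m.
Velocity heads: v₁²/2g = 1.44²/19.62 = 0.106 m; v₂²/2g = 0.72²/19.62 = 0.026 m.
Total head H = z₁ + ψ₁ + v₁²/2g = 125.40 + 43.12 + 0.106 = 168.63 m.
ψ₂ = H − z₂ − v₂²/2g = 168.63 − 115.93 − 0.026 = 52.67 m.
P₂ = ρgψ₂ = 1000 × 9.81 × 52.67 ≈ 517 kPa.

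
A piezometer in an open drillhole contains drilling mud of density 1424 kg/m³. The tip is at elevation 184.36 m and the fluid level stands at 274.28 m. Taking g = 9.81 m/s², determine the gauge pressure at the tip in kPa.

Pressure head ψ = h − z = 274.28 − 184.36 = 89.92 m.
P = ρgψ = 1424 × 9.81 × 89.92 = 1256132 Pa ≈ 1260 kPa.

P ≈ 1260 kPa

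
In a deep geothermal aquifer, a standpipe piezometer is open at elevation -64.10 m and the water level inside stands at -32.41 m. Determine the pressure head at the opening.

ψ ≈ 31.69 m

Total head h = -32.41 m (the water-surface elevation in the piezometer).
Pressure head ψ = h − z = -32.41 − (-64.10) = 31.69 m.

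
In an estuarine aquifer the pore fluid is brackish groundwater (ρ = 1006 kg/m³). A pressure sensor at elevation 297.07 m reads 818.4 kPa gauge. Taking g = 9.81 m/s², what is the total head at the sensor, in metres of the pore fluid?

ψ = P/(ρg) = 818.4×1000 / (1006 × 9.81) = 82.93 m.
h = z + ψ = 297.07 + 82.93 = 380.00 m.

h ≈ 380.00 m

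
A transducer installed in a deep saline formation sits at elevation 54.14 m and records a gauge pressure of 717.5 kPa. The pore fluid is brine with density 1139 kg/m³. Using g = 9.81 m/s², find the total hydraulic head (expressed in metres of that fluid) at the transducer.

h ≈ 118.35 m

ψ = P/(ρg) = 717.5×1000 / (1139 × 9.81) = 64.21 m.
h = z + ψ = 54.14 + 64.21 = 118.35 m.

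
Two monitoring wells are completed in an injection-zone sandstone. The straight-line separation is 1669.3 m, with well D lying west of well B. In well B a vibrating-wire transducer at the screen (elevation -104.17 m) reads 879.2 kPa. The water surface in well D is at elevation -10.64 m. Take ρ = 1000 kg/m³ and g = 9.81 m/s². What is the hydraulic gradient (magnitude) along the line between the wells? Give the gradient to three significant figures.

i ≈ 0.00234

Pressure head at well B: ψ = P/(ρg) = 879.2×1000 / (1000 × 9.81) = 89.62 m.
Total head at well B: h = z + ψ = -104.17 + 89.62 = -14.55 m.
Total head at well D: h = -10.64 m (water level in the piezometer is the total head).
Head difference: h(well B) − h(well D) = -14.55 − (-10.64) = -3.91 m.
Hydraulic gradient: i = |Δh| / L = 3.91 / 1669.3 = 0.00234.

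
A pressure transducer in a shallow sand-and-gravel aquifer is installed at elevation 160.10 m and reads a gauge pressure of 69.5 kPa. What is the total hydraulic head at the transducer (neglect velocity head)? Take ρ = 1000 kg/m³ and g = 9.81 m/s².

ψ = P/(ρg) = 69.5×1000 / (1000 × 9.81) = 7.08 m.
h = z + ψ = 160.10 + 7.08 = 167.18 m.

h ≈ 167.18 m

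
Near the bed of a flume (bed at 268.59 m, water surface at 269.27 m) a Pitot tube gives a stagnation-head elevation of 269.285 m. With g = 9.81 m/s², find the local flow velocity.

Near the bed, under hydrostatic conditions, the piezometric head (z + ψ) equals the free-surface elevation, 269.27 m.
Velocity head = total − piezometric = 269.285 − 269.27 = 0.015 m.
v = √(2g·h_v) = √(2 × 9.81 × 0.015) = 0.542 m/s.

v ≈ 0.542 m/s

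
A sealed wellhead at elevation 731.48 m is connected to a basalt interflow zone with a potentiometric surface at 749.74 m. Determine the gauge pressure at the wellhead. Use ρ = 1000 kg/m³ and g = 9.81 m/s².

P ≈ 179 kPa

Head above the cap: Δh = 749.74 − 731.48 = 18.26 m.
P = ρgΔh = 1000 × 9.81 × 18.26 = 179131 Pa ≈ 179 kPa.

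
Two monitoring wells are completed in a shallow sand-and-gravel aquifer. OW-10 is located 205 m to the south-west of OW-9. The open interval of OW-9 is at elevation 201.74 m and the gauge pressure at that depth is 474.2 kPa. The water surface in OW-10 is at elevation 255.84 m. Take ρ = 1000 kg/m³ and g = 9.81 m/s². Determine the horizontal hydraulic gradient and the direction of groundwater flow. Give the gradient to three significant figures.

Pressure head at OW-9: ψ = P/(ρg) = 474.2×1000 / (1000 × 9.81) = 48.34 m.
Total head at OW-9: h = z + ψ = 201.74 + 48.34 = 250.08 m.
Total head at OW-10: h = 255.84 m (water level in the piezometer is the total head).
Head difference: h(OW-9) − h(OW-10) = 250.08 − 255.84 = -5.76 m.
Hydraulic gradient: i = |Δh| / L = 5.76 / 205 = 0.0281.
Flow is from higher to lower head: from OW-10 toward OW-9, i.e. toward the north-east.

i ≈ 0.0281; groundwater flows toward the north-east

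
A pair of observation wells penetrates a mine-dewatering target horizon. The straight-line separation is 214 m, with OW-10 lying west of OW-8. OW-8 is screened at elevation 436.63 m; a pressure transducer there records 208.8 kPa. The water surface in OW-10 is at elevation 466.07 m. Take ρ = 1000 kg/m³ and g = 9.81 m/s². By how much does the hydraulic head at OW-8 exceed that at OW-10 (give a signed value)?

Δh ≈ -8.16 m

Pressure head at OW-8: ψ = P/(ρg) = 208.8×1000 / (1000 × 9.81) = 21.28 m.
Total head at OW-8: h = z + ψ = 436.63 + 21.28 = 457.91 m.
Total head at OW-10: h = 466.07 m (water level in the piezometer is the total head).
Head difference: h(OW-8) − h(OW-10) = 457.91 − 466.07 = -8.16 m.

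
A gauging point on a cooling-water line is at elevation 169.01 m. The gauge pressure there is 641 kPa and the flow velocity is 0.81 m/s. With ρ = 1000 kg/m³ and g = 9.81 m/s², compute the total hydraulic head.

Pressure head ψ = P/(ρg) = 641×1000 / (1000 × 9.81) = 65.34 m.
Velocity head = v²/(2g) = 0.81² / (2 × 9.81) = 0.033 m.
h = z + ψ + v²/(2g) = 169.01 + 65.34 + 0.033 = 234.38 m.

h ≈ 234.38 m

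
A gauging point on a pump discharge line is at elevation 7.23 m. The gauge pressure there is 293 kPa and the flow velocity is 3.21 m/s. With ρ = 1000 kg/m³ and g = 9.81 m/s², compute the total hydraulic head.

h ≈ 37.62 m

Pressure head ψ = P/(ρg) = 293×1000 / (1000 × 9.81) = 29.87 m.
Velocity head = v²/(2g) = 3.21² / (2 × 9.81) = 0.525 m.
h = z + ψ + v²/(2g) = 7.23 + 29.87 + 0.525 = 37.62 m.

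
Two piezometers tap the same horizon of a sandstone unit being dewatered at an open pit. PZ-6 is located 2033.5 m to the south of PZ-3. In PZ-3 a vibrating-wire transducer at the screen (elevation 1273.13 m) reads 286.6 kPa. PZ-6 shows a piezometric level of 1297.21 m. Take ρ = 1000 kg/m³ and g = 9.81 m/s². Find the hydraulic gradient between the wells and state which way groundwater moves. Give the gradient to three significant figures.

Pressure head at PZ-3: ψ = P/(ρg) = 286.6×1000 / (1000 × 9.81) = 29.22 m.
Total head at PZ-3: h = z + ψ = 1273.13 + 29.22 = 1302.35 m.
Total head at PZ-6: h = 1297.21 m (water level in the piezometer is the total head).
Head difference: h(PZ-3) − h(PZ-6) = 1302.35 − 1297.21 = 5.14 m.
Hydraulic gradient: i = |Δh| / L = 5.14 / 2033.5 = 0.00253.
Flow is from higher to lower head: from PZ-3 toward PZ-6, i.e. toward the south.

i ≈ 0.00253; groundwater flows toward the south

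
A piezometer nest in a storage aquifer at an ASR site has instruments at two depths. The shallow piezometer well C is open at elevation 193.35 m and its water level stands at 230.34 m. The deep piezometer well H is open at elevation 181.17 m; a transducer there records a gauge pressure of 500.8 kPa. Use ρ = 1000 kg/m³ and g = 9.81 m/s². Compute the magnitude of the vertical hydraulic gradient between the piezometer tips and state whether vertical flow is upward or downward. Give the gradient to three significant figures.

|i_v| ≈ 0.154; vertical flow is upward

Total head at well C: h = 230.34 m (water level in the standpipe).
Pressure head at well H: ψ = P/(ρg) = 500.8×1000 / (1000 × 9.81) = 51.05 m.
Total head at well H: h = z + ψ = 181.17 + 51.05 = 232.22 m.
Δh = h(well C) − h(well H) = 230.34 − 232.22 = -1.88 m.
Vertical separation Δz = 193.35 − 181.17 = 12.18 m.
|i_v| = |Δh| / Δz = 1.88 / 12.18 = 0.154.
Head is higher in the deep piezometer, so vertical flow is upward (discharge condition).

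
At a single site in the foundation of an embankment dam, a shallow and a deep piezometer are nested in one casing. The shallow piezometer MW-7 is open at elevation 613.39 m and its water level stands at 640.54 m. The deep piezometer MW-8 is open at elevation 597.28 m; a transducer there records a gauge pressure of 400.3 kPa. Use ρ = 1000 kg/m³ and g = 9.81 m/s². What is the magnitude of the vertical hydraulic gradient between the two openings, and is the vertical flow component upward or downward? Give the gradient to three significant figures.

Total head at MW-7: h = 640.54 m (water level in the standpipe).
Pressure head at MW-8: ψ = P/(ρg) = 400.3×1000 / (1000 × 9.81) = 40.81 m.
Total head at MW-8: h = z + ψ = 597.28 + 40.81 = 638.09 m.
Δh = h(MW-7) − h(MW-8) = 640.54 − 638.09 = 2.45 m.
Vertical separation Δz = 613.39 − 597.28 = 16.11 m.
|i_v| = |Δh| / Δz = 2.45 / 16.11 = 0.152.
Head is higher in the shallow piezometer, so vertical flow is downward (recharge condition).

|i_v| ≈ 0.152; vertical flow is downward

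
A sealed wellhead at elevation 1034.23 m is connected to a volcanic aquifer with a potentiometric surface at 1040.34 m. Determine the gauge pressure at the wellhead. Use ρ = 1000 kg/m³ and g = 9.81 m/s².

Head above the cap: Δh = 1040.34 − 1034.23 = 6.11 m.
P = ρgΔh = 1000 × 9.81 × 6.11 = 59939 Pa ≈ 59.9 kPa.

P ≈ 59.9 kPa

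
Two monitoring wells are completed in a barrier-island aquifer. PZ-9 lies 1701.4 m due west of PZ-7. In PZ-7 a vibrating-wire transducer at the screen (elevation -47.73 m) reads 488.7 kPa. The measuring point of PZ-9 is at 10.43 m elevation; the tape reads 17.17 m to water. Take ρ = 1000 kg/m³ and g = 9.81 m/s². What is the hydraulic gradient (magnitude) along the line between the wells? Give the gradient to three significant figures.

i ≈ 0.00519

Pressure head at PZ-7: ψ = P/(ρg) = 488.7×1000 / (1000 × 9.81) = 49.82 m.
Total head at PZ-7: h = z + ψ = -47.73 + 49.82 = 2.09 m.
Total head at PZ-9: h = 10.43 − 17.17 = -6.74 m.
Head difference: h(PZ-7) − h(PZ-9) = 2.09 − (-6.74) = 8.83 m.
Hydraulic gradient: i = |Δh| / L = 8.83 / 1701.4 = 0.00519.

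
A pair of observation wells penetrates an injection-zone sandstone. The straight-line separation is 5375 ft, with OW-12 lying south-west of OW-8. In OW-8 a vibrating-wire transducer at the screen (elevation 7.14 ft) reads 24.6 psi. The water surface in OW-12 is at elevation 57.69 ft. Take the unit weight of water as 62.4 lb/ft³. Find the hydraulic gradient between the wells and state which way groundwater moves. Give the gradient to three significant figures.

i ≈ 0.00116; groundwater flows toward the south-west

Pressure head at OW-8: ψ = 144·P/γ = 144 × 24.6 / 62.4 = 56.77 ft.
Total head at OW-8: h = z + ψ = 7.14 + 56.77 = 63.91 ft.
Total head at OW-12: h = 57.69 ft (water level in the piezometer is the total head).
Head difference: h(OW-8) − h(OW-12) = 63.91 − 57.69 = 6.22 ft.
Hydraulic gradient: i = |Δh| / L = 6.22 / 5375 = 0.00116.
Flow is from higher to lower head: from OW-8 toward OW-12, i.e. toward the south-west.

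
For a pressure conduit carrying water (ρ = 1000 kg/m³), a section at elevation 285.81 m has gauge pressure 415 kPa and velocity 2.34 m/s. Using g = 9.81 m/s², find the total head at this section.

h ≈ 328.39 m

Pressure head ψ = P/(ρg) = 415×1000 / (1000 × 9.81) = 42.30 m.
Velocity head = v²/(2g) = 2.34² / (2 × 9.81) = 0.279 m.
h = z + ψ + v²/(2g) = 285.81 + 42.30 + 0.279 = 328.39 m.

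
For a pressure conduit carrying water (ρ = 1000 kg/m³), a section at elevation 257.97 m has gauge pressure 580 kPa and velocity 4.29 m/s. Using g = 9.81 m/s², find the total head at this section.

Pressure head ψ = P/(ρg) = 580×1000 / (1000 × 9.81) = 59.12 m.
Velocity head = v²/(2g) = 4.29² / (2 × 9.81) = 0.938 m.
h = z + ψ + v²/(2g) = 257.97 + 59.12 + 0.938 = 318.03 m.

h ≈ 318.03 m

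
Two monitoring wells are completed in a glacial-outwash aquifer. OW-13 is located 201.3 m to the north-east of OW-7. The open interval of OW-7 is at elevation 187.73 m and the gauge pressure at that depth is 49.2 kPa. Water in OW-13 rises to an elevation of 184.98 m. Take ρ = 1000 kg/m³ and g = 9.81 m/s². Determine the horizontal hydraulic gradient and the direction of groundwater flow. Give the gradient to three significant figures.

i ≈ 0.0386; groundwater flows toward the north-east

Pressure head at OW-7: ψ = P/(ρg) = 49.2×1000 / (1000 × 9.81) = 5.02 m.
Total head at OW-7: h = z + ψ = 187.73 + 5.02 = 192.75 m.
Total head at OW-13: h = 184.98 m (water level in the piezometer is the total head).
Head difference: h(OW-7) − h(OW-13) = 192.75 − 184.98 = 7.77 m.
Hydraulic gradient: i = |Δh| / L = 7.77 / 201.3 = 0.0386.
Flow is from higher to lower head: from OW-7 toward OW-13, i.e. toward the north-east.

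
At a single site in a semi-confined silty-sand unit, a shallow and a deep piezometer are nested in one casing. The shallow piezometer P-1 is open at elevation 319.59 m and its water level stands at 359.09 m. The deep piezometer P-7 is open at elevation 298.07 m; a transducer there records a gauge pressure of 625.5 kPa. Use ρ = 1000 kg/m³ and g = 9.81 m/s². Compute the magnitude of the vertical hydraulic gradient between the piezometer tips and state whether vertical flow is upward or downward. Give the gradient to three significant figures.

Total head at P-1: h = 359.09 m (water level in the standpipe).
Pressure head at P-7: ψ = P/(ρg) = 625.5×1000 / (1000 × 9.81) = 63.76 m.
Total head at P-7: h = z + ψ = 298.07 + 63.76 = 361.83 m.
Δh = h(P-1) − h(P-7) = 359.09 − 361.83 = -2.74 m.
Vertical separation Δz = 319.59 − 298.07 = 21.52 m.
|i_v| = |Δh| / Δz = 2.74 / 21.52 = 0.127.
Head is higher in the deep piezometer, so vertical flow is upward (discharge condition).

|i_v| ≈ 0.127; vertical flow is upward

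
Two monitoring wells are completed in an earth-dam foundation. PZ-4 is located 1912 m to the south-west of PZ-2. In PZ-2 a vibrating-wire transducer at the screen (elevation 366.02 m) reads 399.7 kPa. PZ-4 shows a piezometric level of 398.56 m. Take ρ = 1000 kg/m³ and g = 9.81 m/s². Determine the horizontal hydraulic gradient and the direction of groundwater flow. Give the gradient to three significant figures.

Pressure head at PZ-2: ψ = P/(ρg) = 399.7×1000 / (1000 × 9.81) = 40.74 m.
Total head at PZ-2: h = z + ψ = 366.02 + 40.74 = 406.76 m.
Total head at PZ-4: h = 398.56 m (water level in the piezometer is the total head).
Head difference: h(PZ-2) − h(PZ-4) = 406.76 − 398.56 = 8.20 m.
Hydraulic gradient: i = |Δh| / L = 8.20 / 1912 = 0.00429.
Flow is from higher to lower head: from PZ-2 toward PZ-4, i.e. toward the south-west.

i ≈ 0.00429; groundwater flows toward the south-west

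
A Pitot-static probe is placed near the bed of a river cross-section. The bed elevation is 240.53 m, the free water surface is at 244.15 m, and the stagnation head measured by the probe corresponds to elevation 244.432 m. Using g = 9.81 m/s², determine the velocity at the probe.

Near the bed, under hydrostatic conditions, the piezometric head (z + ψ) equals the free-surface elevation, 244.15 m.
Velocity head = total − piezometric = 244.432 − 244.15 = 0.282 m.
v = √(2g·h_v) = √(2 × 9.81 × 0.282) = 2.35 m/s.

v ≈ 2.35 m/s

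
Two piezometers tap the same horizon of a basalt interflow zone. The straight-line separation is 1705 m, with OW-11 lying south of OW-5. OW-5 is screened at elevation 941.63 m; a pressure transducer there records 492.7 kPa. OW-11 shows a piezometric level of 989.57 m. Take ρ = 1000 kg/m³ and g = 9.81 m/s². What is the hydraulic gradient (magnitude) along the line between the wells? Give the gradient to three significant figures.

Pressure head at OW-5: ψ = P/(ρg) = 492.7×1000 / (1000 × 9.81) = 50.22 m.
Total head at OW-5: h = z + ψ = 941.63 + 50.22 = 991.85 m.
Total head at OW-11: h = 989.57 m (water level in the piezometer is the total head).
Head difference: h(OW-5) − h(OW-11) = 991.85 − 989.57 = 2.28 m.
Hydraulic gradient: i = |Δh| / L = 2.28 / 1705 = 0.00134.

i ≈ 0.00134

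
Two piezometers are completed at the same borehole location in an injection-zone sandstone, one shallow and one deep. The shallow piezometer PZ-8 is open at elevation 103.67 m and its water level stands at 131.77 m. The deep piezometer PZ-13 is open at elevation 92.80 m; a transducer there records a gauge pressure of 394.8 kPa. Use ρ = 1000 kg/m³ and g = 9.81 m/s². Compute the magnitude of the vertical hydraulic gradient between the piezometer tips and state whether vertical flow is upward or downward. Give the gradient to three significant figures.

|i_v| ≈ 0.117; vertical flow is upward

Total head at PZ-8: h = 131.77 m (water level in the standpipe).
Pressure head at PZ-13: ψ = P/(ρg) = 394.8×1000 / (1000 × 9.81) = 40.24 m.
Total head at PZ-13: h = z + ψ = 92.80 + 40.24 = 133.04 m.
Δh = h(PZ-8) − h(PZ-13) = 131.77 − 133.04 = -1.27 m.
Vertical separation Δz = 103.67 − 92.80 = 10.87 m.
|i_v| = |Δh| / Δz = 1.27 / 10.87 = 0.117.
Head is higher in the deep piezometer, so vertical flow is upward (discharge condition).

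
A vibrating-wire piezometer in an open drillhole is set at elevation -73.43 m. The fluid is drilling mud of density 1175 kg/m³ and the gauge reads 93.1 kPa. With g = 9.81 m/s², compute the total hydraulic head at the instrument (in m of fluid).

h ≈ -65.35 m

ψ = P/(ρg) = 93.1×1000 / (1175 × 9.81) = 8.08 m.
h = z + ψ = -73.43 + 8.08 = -65.35 m.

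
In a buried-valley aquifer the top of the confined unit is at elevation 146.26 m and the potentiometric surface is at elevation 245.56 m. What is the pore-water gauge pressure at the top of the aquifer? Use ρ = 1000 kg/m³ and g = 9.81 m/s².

P ≈ 974 kPa

Pressure head at the aquifer top: ψ = h − z = 245.56 − 146.26 = 99.30 m.
P = ρgψ = 1000 × 9.81 × 99.30 = 974133 Pa ≈ 974 kPa.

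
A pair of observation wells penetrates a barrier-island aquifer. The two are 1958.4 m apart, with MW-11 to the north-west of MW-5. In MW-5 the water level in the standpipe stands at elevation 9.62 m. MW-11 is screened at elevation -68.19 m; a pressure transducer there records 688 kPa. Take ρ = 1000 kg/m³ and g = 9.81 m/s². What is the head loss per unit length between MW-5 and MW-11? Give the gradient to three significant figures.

i ≈ 0.00392 m/m

Total head at MW-5: h = 9.62 m (water level in the piezometer is the total head).
Pressure head at MW-11: ψ = P/(ρg) = 688×1000 / (1000 × 9.81) = 70.13 m.
Total head at MW-11: h = z + ψ = -68.19 + 70.13 = 1.94 m.
Head difference: h(MW-5) − h(MW-11) = 9.62 − 1.94 = 7.68 m.
Hydraulic gradient: i = |Δh| / L = 7.68 / 1958.4 = 0.00392.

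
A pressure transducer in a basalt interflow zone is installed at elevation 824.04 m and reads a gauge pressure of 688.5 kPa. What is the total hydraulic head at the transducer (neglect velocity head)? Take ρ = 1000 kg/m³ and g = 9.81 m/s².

h ≈ 894.22 m

ψ = P/(ρg) = 688.5×1000 / (1000 × 9.81) = 70.18 m.
h = z + ψ = 824.04 + 70.18 = 894.22 m.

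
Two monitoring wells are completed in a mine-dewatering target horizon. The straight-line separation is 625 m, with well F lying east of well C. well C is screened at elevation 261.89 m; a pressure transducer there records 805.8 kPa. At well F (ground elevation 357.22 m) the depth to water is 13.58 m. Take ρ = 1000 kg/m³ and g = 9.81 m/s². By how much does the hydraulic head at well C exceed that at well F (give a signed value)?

Pressure head at well C: ψ = P/(ρg) = 805.8×1000 / (1000 × 9.81) = 82.14 m.
Total head at well C: h = z + ψ = 261.89 + 82.14 = 344.03 m.
Total head at well F: h = 357.22 − 13.58 = 343.64 m.
Head difference: h(well C) − h(well F) = 344.03 − 343.64 = 0.39 m.

Δh ≈ 0.39 m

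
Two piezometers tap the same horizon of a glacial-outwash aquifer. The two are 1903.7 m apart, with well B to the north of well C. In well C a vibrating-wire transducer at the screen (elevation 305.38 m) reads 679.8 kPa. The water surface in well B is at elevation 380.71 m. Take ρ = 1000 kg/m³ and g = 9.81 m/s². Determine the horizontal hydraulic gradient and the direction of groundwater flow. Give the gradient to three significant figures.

i ≈ 0.00317; groundwater flows toward the south

Pressure head at well C: ψ = P/(ρg) = 679.8×1000 / (1000 × 9.81) = 69.30 m.
Total head at well C: h = z + ψ = 305.38 + 69.30 = 374.68 m.
Total head at well B: h = 380.71 m (water level in the piezometer is the total head).
Head difference: h(well C) − h(well B) = 374.68 − 380.71 = -6.03 m.
Hydraulic gradient: i = |Δh| / L = 6.03 / 1903.7 = 0.00317.
Flow is from higher to lower head: from well B toward well C, i.e. toward the south.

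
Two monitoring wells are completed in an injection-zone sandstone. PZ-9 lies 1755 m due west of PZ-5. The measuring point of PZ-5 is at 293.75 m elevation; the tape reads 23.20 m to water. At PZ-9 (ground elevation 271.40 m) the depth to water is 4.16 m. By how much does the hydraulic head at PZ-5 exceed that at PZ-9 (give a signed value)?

Δh ≈ 3.31 m

Total head at PZ-5: h = 293.75 − 23.20 = 270.55 m.
Total head at PZ-9: h = 271.40 − 4.16 = 267.24 m.
Head difference: h(PZ-5) − h(PZ-9) = 270.55 − 267.24 = 3.31 m.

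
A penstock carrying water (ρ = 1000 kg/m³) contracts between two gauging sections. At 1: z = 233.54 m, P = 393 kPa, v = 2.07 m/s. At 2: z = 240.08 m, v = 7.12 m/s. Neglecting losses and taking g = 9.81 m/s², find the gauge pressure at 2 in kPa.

Pressure head at 1: ψ₁ = P₁/(ρg) = 393×1000 / (1000 × 9.81) = 40.06 m.
Velocity heads: v₁²/2g = 2.07²/19.62 = 0.218 m; v₂²/2g = 7.12²/19.62 = 2.584 m.
Total head H = z₁ + ψ₁ + v₁²/2g = 233.54 + 40.06 + 0.218 = 273.82 m.
ψ₂ = H − z₂ − v₂²/2g = 273.82 − 240.08 − 2.584 = 31.16 m.
P₂ = ρgψ₂ = 1000 × 9.81 × 31.16 ≈ 306 kPa.

P₂ ≈ 306 kPa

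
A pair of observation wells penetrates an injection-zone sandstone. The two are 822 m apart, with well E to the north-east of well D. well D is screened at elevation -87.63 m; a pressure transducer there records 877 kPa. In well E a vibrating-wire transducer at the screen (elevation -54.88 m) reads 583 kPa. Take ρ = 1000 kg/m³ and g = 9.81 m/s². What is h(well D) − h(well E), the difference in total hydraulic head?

Pressure head at well D: ψ = P/(ρg) = 877×1000 / (1000 × 9.81) = 89.40 m.
Total head at well D: h = z + ψ = -87.63 + 89.40 = 1.77 m.
Pressure head at well E: ψ = P/(ρg) = 583×1000 / (1000 × 9.81) = 59.43 m.
Total head at well E: h = z + ψ = -54.88 + 59.43 = 4.55 m.
Head difference: h(well D) − h(well E) = 1.77 − 4.55 = -2.78 m.

Δh ≈ -2.78 m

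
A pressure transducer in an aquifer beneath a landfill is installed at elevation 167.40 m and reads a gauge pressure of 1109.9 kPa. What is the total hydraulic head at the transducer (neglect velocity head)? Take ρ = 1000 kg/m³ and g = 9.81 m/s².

h ≈ 280.54 m

ψ = P/(ρg) = 1109.9×1000 / (1000 × 9.81) = 113.14 m.
h = z + ψ = 167.40 + 113.14 = 280.54 m.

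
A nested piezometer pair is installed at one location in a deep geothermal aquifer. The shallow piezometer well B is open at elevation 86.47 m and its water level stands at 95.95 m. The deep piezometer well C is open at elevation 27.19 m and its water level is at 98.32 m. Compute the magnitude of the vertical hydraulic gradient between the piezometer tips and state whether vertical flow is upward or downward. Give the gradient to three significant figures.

Total head at well B: h = 95.95 m (water level in the standpipe).
Total head at well C: h = 98.32 m.
Δh = h(well B) − h(well C) = 95.95 − 98.32 = -2.37 m.
Vertical separation Δz = 86.47 − 27.19 = 59.28 m.
|i_v| = |Δh| / Δz = 2.37 / 59.28 = 0.0400.
Head is higher in the deep piezometer, so vertical flow is upward (discharge condition).

|i_v| ≈ 0.0400; vertical flow is upward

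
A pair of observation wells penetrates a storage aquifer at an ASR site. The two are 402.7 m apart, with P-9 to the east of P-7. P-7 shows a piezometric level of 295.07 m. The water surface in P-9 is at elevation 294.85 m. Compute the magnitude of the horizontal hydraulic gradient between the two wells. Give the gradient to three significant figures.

i ≈ 0.000546

Total head at P-7: h = 295.07 m (water level in the piezometer is the total head).
Total head at P-9: h = 294.85 m (water level in the piezometer is the total head).
Head difference: h(P-7) − h(P-9) = 295.07 − 294.85 = 0.22 m.
Hydraulic gradient: i = |Δh| / L = 0.22 / 402.7 = 0.000546.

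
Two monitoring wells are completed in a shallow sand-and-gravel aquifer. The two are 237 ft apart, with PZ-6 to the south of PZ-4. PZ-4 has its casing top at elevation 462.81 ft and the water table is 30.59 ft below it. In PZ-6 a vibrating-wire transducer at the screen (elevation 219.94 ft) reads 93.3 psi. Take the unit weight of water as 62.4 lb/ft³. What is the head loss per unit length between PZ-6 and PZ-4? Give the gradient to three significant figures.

i ≈ 0.0128 ft/ft

Total head at PZ-4: h = 462.81 − 30.59 = 432.22 ft.
Pressure head at PZ-6: ψ = 144·P/γ = 144 × 93.3 / 62.4 = 215.31 ft.
Total head at PZ-6: h = z + ψ = 219.94 + 215.31 = 435.25 ft.
Head difference: h(PZ-4) − h(PZ-6) = 432.22 − 435.25 = -3.03 ft.
Hydraulic gradient: i = |Δh| / L = 3.03 / 237 = 0.0128.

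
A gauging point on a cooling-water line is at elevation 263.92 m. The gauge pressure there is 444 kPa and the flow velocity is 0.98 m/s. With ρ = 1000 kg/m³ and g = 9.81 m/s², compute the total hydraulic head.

Pressure head ψ = P/(ρg) = 444×1000 / (1000 × 9.81) = 45.26 m.
Velocity head = v²/(2g) = 0.98² / (2 × 9.81) = 0.049 m.
h = z + ψ + v²/(2g) = 263.92 + 45.26 + 0.049 = 309.23 m.

h ≈ 309.23 m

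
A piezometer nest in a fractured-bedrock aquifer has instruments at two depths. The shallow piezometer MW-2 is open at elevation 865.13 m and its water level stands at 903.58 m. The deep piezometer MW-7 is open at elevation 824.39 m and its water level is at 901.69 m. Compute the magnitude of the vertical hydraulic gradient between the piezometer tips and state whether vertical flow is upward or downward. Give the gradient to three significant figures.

Total head at MW-2: h = 903.58 m (water level in the standpipe).
Total head at MW-7: h = 901.69 m.
Δh = h(MW-2) − h(MW-7) = 903.58 − 901.69 = 1.89 m.
Vertical separation Δz = 865.13 − 824.39 = 40.74 m.
|i_v| = |Δh| / Δz = 1.89 / 40.74 = 0.0464.
Head is higher in the shallow piezometer, so vertical flow is downward (recharge condition).

|i_v| ≈ 0.0464; vertical flow is downward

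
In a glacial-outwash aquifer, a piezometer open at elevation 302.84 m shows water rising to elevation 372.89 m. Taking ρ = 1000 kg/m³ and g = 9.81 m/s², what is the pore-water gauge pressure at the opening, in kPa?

Pressure head ψ = h − z = 372.89 − 302.84 = 70.05 m.
P = ρgψ = 1000 × 9.81 × 70.05 = 687190 Pa ≈ 687 kPa.

P ≈ 687 kPa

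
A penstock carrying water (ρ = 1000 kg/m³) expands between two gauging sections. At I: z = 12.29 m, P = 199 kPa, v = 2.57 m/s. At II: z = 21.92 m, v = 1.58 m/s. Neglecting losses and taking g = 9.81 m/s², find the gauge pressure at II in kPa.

P₂ ≈ 107 kPa

Pressure head at I: ψ₁ = P₁/(ρg) = 199×1000 / (1000 × 9.81) = 20.29 m.
Velocity heads: v₁²/2g = 2.57²/19.62 = 0.337 m; v₂²/2g = 1.58²/19.62 = 0.127 m.
Total head H = z₁ + ψ₁ + v₁²/2g = 12.29 + 20.29 + 0.337 = 32.92 m.
ψ₂ = H − z₂ − v₂²/2g = 32.92 − 21.92 − 0.127 = 10.87 m.
P₂ = ρgψ₂ = 1000 × 9.81 × 10.87 ≈ 107 kPa.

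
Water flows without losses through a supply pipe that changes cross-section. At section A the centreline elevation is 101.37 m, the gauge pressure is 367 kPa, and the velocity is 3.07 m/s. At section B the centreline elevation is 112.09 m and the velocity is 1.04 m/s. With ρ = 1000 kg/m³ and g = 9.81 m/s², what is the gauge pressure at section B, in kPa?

Pressure head at A: ψ₁ = P₁/(ρg) = 367×1000 / (1000 × 9.81) = 37.41 m.
Velocity heads: v₁²/2g = 3.07²/19.62 = 0.480 m; v₂²/2g = 1.04²/19.62 = 0.055 m.
Total head H = z₁ + ψ₁ + v₁²/2g = 101.37 + 37.41 + 0.480 = 139.26 m.
ψ₂ = H − z₂ − v₂²/2g = 139.26 − 112.09 − 0.055 = 27.11 m.
P₂ = ρgψ₂ = 1000 × 9.81 × 27.11 ≈ 266 kPa.

P₂ ≈ 266 kPa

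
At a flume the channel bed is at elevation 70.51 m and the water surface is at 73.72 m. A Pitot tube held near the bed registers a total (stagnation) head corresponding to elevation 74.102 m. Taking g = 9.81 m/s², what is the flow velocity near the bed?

Near the bed, under hydrostatic conditions, the piezometric head (z + ψ) equals the free-surface elevation, 73.72 m.
Velocity head = total − piezometric = 74.102 − 73.72 = 0.382 m.
v = √(2g·h_v) = √(2 × 9.81 × 0.382) = 2.74 m/s.

v ≈ 2.74 m/s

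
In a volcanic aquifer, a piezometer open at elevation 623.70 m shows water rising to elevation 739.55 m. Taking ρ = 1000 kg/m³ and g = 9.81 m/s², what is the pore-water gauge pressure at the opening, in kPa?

P ≈ 1140 kPa

Pressure head ψ = h − z = 739.55 − 623.70 = 115.85 m.
P = ρgψ = 1000 × 9.81 × 115.85 = 1136488 Pa ≈ 1140 kPa.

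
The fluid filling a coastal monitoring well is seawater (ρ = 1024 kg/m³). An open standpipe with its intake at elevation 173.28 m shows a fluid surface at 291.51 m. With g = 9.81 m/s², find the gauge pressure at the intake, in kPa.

P ≈ 1190 kPa

Pressure head ψ = h − z = 291.51 − 173.28 = 118.23 m.
P = ρgψ = 1024 × 9.81 × 118.23 = 1187672 Pa ≈ 1190 kPa.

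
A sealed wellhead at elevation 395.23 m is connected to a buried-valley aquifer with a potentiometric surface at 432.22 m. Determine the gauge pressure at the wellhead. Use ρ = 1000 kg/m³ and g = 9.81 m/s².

P ≈ 363 kPa

Head above the cap: Δh = 432.22 − 395.23 = 36.99 m.
P = ρgΔh = 1000 × 9.81 × 36.99 = 362872 Pa ≈ 363 kPa.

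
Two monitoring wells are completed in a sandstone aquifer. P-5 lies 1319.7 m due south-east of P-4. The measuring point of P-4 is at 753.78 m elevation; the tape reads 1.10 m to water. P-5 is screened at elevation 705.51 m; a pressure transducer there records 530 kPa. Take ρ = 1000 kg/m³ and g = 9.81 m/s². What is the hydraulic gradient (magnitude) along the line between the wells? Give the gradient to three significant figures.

i ≈ 0.00520

Total head at P-4: h = 753.78 − 1.10 = 752.68 m.
Pressure head at P-5: ψ = P/(ρg) = 530×1000 / (1000 × 9.81) = 54.03 m.
Total head at P-5: h = z + ψ = 705.51 + 54.03 = 759.54 m.
Head difference: h(P-4) − h(P-5) = 752.68 − 759.54 = -6.86 m.
Hydraulic gradient: i = |Δh| / L = 6.86 / 1319.7 = 0.00520.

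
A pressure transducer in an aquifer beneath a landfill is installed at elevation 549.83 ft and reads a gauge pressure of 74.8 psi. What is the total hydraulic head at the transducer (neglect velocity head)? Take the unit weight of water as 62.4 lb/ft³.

h ≈ 722.45 ft

ψ = 144·P/γ = 144 × 74.8 / 62.4 = 172.62 ft.
h = z + ψ = 549.83 + 172.62 = 722.45 ft.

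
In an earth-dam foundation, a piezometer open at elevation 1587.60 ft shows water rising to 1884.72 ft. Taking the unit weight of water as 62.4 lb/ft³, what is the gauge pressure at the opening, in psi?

P ≈ 129 psi

Pressure head ψ = h − z = 1884.72 − 1587.60 = 297.12 ft.
P = γ·ψ / 144 = 62.4 × 297.12 / 144 = 129 psi.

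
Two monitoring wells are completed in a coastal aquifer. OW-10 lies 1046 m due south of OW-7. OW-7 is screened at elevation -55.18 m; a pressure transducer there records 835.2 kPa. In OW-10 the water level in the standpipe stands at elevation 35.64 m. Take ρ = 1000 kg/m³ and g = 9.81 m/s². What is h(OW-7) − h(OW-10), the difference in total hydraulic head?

Δh ≈ -5.68 m

Pressure head at OW-7: ψ = P/(ρg) = 835.2×1000 / (1000 × 9.81) = 85.14 m.
Total head at OW-7: h = z + ψ = -55.18 + 85.14 = 29.96 m.
Total head at OW-10: h = 35.64 m (water level in the piezometer is the total head).
Head difference: h(OW-7) − h(OW-10) = 29.96 − 35.64 = -5.68 m.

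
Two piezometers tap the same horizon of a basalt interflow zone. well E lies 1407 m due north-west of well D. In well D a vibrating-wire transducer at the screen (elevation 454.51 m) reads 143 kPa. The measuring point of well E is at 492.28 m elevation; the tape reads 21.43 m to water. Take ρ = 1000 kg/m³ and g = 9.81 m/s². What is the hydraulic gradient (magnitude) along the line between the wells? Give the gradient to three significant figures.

Pressure head at well D: ψ = P/(ρg) = 143×1000 / (1000 × 9.81) = 14.58 m.
Total head at well D: h = z + ψ = 454.51 + 14.58 = 469.09 m.
Total head at well E: h = 492.28 − 21.43 = 470.85 m.
Head difference: h(well D) − h(well E) = 469.09 − 470.85 = -1.76 m.
Hydraulic gradient: i = |Δh| / L = 1.76 / 1407 = 0.00125.

i ≈ 0.00125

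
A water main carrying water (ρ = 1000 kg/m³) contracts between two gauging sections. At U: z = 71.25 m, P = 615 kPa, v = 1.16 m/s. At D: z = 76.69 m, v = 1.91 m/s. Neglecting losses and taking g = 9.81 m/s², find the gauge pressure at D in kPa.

P₂ ≈ 560 kPa

Pressure head at U: ψ₁ = P₁/(ρg) = 615×1000 / (1000 × 9.81) = 62.69 m.
Velocity heads: v₁²/2g = 1.16²/19.62 = 0.069 m; v₂²/2g = 1.91²/19.62 = 0.186 m.
Total head H = z₁ + ψ₁ + v₁²/2g = 71.25 + 62.69 + 0.069 = 134.01 m.
ψ₂ = H − z₂ − v₂²/2g = 134.01 − 76.69 − 0.186 = 57.13 m.
P₂ = ρgψ₂ = 1000 × 9.81 × 57.13 ≈ 560 kPa.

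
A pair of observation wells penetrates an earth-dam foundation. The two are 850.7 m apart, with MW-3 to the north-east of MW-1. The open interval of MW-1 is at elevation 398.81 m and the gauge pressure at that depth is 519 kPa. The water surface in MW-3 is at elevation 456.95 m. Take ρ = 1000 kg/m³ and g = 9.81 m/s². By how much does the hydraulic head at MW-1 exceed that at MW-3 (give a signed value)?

Pressure head at MW-1: ψ = P/(ρg) = 519×1000 / (1000 × 9.81) = 52.91 m.
Total head at MW-1: h = z + ψ = 398.81 + 52.91 = 451.72 m.
Total head at MW-3: h = 456.95 m (water level in the piezometer is the total head).
Head difference: h(MW-1) − h(MW-3) = 451.72 − 456.95 = -5.23 m.

Δh ≈ -5.23 m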